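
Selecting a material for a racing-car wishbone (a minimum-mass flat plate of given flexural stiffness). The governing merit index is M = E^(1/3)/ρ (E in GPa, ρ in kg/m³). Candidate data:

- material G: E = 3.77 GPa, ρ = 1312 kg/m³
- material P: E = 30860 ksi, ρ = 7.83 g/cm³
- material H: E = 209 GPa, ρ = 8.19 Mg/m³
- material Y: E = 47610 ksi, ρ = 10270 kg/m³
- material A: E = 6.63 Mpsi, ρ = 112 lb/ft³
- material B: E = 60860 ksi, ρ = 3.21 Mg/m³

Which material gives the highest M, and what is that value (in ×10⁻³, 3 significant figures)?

Convert each candidate to consistent units, then evaluate M:
  material G: E = 3.770 GPa, ρ = 1312 kg/m³
  material P: E = 212.8 GPa, ρ = 7830 kg/m³
  material H: E = 209.0 GPa, ρ = 8190 kg/m³
  material Y: E = 328.3 GPa, ρ = 10270 kg/m³
  material A: E = 45.71 GPa, ρ = 1794 kg/m³
  material B: E = 419.6 GPa, ρ = 3210 kg/m³
  material B: M = 2.33×10⁻³
  material A: M = 1.99×10⁻³
  material G: M = 1.19×10⁻³
  material P: M = 0.762×10⁻³
  material H: M = 0.725×10⁻³
  material Y: M = 0.672×10⁻³
The maximum is for material B.

material B, M = 2.33×10⁻³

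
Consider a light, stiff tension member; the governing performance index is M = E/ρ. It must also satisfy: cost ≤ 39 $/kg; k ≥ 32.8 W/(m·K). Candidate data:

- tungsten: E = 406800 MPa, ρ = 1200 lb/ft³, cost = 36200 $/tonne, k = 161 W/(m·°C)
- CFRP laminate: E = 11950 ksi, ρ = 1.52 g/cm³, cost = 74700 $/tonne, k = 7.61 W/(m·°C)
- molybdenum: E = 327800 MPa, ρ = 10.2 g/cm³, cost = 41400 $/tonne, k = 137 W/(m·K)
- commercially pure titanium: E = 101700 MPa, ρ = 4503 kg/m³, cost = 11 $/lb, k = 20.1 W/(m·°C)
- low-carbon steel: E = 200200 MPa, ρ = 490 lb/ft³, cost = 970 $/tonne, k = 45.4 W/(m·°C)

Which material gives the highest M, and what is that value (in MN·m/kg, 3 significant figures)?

Screen on constraints: cost ≤ 39 $/kg; k ≥ 32.8 W/(m·K). Survivors: tungsten, low-carbon steel.
After converting to SI:
  tungsten: E = 406.8 GPa, ρ = 19220 kg/m³
  low-carbon steel: E = 200.2 GPa, ρ = 7849 kg/m³
  low-carbon steel: M = 25.5 MN·m/kg
  tungsten: M = 21.2 MN·m/kg
Highest index: low-carbon steel.

low-carbon steel, M = 25.5 MN·m/kg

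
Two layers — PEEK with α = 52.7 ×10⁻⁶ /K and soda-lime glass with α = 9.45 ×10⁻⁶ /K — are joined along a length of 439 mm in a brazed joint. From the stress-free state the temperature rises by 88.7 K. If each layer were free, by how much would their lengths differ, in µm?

1680 µm

Δα = |52.7 − 9.45|×10⁻⁶/K = 43.2×10⁻⁶/K.
ΔL_mismatch = Δα·L·ΔT = 43.2×10⁻⁶ × 439.0 mm × 88.7 K = 1680 µm.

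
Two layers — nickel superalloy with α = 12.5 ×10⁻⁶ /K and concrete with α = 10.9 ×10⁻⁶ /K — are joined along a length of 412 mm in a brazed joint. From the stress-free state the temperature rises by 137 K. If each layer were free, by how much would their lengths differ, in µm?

Δα = |12.5 − 10.9|×10⁻⁶/K = 1.60×10⁻⁶/K.
ΔL_mismatch = Δα·L·ΔT = 1.60×10⁻⁶ × 412.0 mm × 137.0 K = 90.3 µm.

90.3 µm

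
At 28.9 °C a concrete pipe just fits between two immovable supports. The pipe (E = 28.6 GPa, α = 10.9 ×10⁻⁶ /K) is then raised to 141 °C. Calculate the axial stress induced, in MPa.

34.9 MPa

ΔT = 112.1 K. Constrained thermal stress σ = E·α·ΔT = 28.60×10³ MPa × 10.9×10⁻⁶ × 112.1 = 34.9 MPa (compressive).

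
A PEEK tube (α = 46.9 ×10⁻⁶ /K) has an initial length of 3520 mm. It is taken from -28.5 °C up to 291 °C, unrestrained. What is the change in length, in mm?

52.7 mm

ΔT = 291 − (-28.5) = 319.5 K.
ΔL = α·L₀·ΔT = 46.9×10⁻⁶ × 3520 mm × 319.5 K = 52.7 mm.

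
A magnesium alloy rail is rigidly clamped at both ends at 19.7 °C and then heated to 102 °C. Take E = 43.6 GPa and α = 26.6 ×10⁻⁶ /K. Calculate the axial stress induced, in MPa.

ΔT = 82.30 K. Constrained thermal stress σ = E·α·ΔT = 43.60×10³ MPa × 26.6×10⁻⁶ × 82.30 = 95.4 MPa (compressive).

95.4 MPa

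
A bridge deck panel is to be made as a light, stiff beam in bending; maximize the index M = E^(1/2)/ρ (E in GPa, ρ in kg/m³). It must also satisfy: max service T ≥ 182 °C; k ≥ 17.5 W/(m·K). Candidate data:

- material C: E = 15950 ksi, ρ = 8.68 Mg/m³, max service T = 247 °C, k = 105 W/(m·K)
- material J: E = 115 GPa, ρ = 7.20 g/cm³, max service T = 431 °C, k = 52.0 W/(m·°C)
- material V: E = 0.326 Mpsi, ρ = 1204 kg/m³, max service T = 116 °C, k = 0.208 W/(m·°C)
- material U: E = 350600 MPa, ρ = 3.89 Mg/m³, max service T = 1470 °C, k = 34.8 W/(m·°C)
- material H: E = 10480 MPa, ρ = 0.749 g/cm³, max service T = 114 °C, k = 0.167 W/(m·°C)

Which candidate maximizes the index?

material U

Screen on constraints: max service T ≥ 182 °C; k ≥ 17.5 W/(m·K). Survivors: material C, material J, material U.
Putting every candidate on a common basis:
  material C: E = 110.0 GPa, ρ = 8680 kg/m³
  material J: E = 115.0 GPa, ρ = 7200 kg/m³
  material U: E = 350.6 GPa, ρ = 3890 kg/m³
  material U: M = 4.81×10⁻³
  material J: M = 1.49×10⁻³
  material C: M = 1.21×10⁻³
Material U has the largest M.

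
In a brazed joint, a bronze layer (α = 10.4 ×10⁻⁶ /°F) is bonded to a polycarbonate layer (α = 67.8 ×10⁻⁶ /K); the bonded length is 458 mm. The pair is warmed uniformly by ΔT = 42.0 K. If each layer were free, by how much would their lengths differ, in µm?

bronze: α = 10.4×10⁻⁶/°F × 9/5 = 18.7×10⁻⁶/K.
Δα = |18.7 − 67.8|×10⁻⁶/K = 49.1×10⁻⁶/K.
ΔL_mismatch = Δα·L·ΔT = 49.1×10⁻⁶ × 458.0 mm × 42.0 K = 944 µm.

944 µm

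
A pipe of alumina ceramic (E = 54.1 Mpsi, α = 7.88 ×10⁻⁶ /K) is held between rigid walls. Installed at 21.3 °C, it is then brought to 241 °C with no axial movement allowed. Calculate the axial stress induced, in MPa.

E = 54.1 Mpsi = 373.0 GPa.
ΔT = 219.7 K. Constrained thermal stress σ = E·α·ΔT = 373.0×10³ MPa × 7.88×10⁻⁶ × 219.7 = 646 MPa (compressive).

646 MPa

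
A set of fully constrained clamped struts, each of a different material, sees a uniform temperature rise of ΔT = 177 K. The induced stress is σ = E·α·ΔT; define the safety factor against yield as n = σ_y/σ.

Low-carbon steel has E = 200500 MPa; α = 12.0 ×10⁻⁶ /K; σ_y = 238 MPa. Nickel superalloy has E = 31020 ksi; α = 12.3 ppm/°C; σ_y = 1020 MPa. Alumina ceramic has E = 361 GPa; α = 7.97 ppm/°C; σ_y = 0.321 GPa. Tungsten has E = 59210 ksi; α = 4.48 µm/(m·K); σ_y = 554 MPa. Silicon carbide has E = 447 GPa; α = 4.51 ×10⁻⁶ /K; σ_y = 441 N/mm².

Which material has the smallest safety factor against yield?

low-carbon steel

In consistent units (E in GPa, α in ×10⁻⁶/K, σ_y in MPa):
  low-carbon steel: E = 200.5, α = 12.0, σ_y = 238.0 → σ = 426 MPa, n = 0.559
  nickel superalloy: E = 213.9, α = 12.3, σ_y = 1020 → σ = 466 MPa, n = 2.19
  alumina ceramic: E = 361.0, α = 7.97, σ_y = 321.0 → σ = 509 MPa, n = 0.630
  tungsten: E = 408.2, α = 4.48, σ_y = 554.0 → σ = 324 MPa, n = 1.71
  silicon carbide: E = 447.0, α = 4.51, σ_y = 441.0 → σ = 357 MPa, n = 1.24
Low-carbon steel has the lowest safety factor, n = 0.559.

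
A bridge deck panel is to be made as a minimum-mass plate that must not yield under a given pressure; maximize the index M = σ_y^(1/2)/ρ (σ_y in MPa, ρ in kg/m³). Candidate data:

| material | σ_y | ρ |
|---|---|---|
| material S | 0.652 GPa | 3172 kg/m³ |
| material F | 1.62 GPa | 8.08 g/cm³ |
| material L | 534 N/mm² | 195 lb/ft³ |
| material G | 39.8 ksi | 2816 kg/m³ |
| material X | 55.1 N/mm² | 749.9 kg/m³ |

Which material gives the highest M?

Convert each candidate to consistent units, then evaluate M:
  material S: σ_y = 652.0 MPa, ρ = 3172 kg/m³
  material F: σ_y = 1620 MPa, ρ = 8080 kg/m³
  material L: σ_y = 534.0 MPa, ρ = 3124 kg/m³
  material G: σ_y = 274.4 MPa, ρ = 2816 kg/m³
  material X: σ_y = 55.10 MPa, ρ = 749.9 kg/m³
  material X: M = 9.90×10⁻³
  material S: M = 8.05×10⁻³
  material L: M = 7.40×10⁻³
  material G: M = 5.88×10⁻³
  material F: M = 4.98×10⁻³
Highest index: material X.

material X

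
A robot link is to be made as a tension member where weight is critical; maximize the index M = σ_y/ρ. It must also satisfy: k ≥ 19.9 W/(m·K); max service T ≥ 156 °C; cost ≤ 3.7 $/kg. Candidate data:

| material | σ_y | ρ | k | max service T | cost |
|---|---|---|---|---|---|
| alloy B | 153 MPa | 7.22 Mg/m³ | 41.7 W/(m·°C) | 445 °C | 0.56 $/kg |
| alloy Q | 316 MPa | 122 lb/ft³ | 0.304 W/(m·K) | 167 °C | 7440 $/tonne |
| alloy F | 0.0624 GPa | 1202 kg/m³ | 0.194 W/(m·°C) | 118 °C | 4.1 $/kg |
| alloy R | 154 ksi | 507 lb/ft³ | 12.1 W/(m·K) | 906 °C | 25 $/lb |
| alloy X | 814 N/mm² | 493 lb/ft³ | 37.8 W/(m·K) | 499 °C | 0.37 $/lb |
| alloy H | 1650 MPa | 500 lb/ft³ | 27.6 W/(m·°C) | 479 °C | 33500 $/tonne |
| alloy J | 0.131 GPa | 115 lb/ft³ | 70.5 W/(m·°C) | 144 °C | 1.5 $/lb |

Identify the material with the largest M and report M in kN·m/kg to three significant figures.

Screen on constraints: k ≥ 19.9 W/(m·K); max service T ≥ 156 °C; cost ≤ 3.7 $/kg. Survivors: alloy B, alloy X.
Normalizing units and computing the index:
  alloy B: σ_y = 153.0 MPa, ρ = 7220 kg/m³
  alloy X: σ_y = 814.0 MPa, ρ = 7897 kg/m³
  alloy X: M = 103 kN·m/kg
  alloy B: M = 21.2 kN·m/kg
Highest index: alloy X.

alloy X, M = 103 kN·m/kg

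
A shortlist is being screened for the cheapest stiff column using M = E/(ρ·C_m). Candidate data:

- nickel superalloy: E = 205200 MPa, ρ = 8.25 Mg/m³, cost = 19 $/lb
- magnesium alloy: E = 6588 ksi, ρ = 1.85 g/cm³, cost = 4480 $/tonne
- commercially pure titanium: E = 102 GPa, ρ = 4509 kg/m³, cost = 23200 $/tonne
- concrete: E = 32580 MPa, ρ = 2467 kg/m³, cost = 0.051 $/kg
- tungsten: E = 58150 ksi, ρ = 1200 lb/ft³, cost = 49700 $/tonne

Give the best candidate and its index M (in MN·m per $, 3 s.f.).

concrete, M = 259 MN·m per $

In SI units:
  nickel superalloy: E = 205.2 GPa, ρ = 8250 kg/m³, cost = 41.89 $/kg
  magnesium alloy: E = 45.42 GPa, ρ = 1850 kg/m³, cost = 4.480 $/kg
  commercially pure titanium: E = 102.0 GPa, ρ = 4509 kg/m³, cost = 23.20 $/kg
  concrete: E = 32.58 GPa, ρ = 2467 kg/m³, cost = 0.05100 $/kg
  tungsten: E = 400.9 GPa, ρ = 19220 kg/m³, cost = 49.70 $/kg
  concrete: M = 259 MN·m per $
  magnesium alloy: M = 5.48 MN·m per $
  commercially pure titanium: M = 0.975 MN·m per $
  nickel superalloy: M = 0.594 MN·m per $
  tungsten: M = 0.420 MN·m per $
Highest index: concrete.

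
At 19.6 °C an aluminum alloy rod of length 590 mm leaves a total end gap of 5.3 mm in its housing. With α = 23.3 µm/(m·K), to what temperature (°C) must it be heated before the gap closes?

405 °C

α·L₀·ΔT = 5.3 mm ⇒ ΔT = 5.3 / (23.3×10⁻⁶ × 590.0) = 385.5 K.
T = 19.6 + 385.5 = 405.1 °C.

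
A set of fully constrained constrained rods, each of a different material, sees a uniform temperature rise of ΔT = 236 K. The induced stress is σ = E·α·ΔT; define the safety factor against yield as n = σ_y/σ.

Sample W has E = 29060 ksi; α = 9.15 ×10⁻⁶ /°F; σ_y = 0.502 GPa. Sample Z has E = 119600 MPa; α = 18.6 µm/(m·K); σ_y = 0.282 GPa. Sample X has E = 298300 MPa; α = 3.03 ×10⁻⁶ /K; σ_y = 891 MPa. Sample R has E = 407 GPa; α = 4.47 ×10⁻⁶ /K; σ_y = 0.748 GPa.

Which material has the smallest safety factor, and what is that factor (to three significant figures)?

sample Z, n = 0.537

With everything in SI (GPa, ×10⁻⁶/K, MPa):
  sample W: E = 200.4, α = 16.5, σ_y = 502.0 → σ = 779 MPa, n = 0.645
  sample Z: E = 119.6, α = 18.6, σ_y = 282.0 → σ = 525 MPa, n = 0.537
  sample X: E = 298.3, α = 3.03, σ_y = 891.0 → σ = 213 MPa, n = 4.18
  sample R: E = 407.0, α = 4.47, σ_y = 748.0 → σ = 429 MPa, n = 1.74
The minimum is sample Z at n = 0.537.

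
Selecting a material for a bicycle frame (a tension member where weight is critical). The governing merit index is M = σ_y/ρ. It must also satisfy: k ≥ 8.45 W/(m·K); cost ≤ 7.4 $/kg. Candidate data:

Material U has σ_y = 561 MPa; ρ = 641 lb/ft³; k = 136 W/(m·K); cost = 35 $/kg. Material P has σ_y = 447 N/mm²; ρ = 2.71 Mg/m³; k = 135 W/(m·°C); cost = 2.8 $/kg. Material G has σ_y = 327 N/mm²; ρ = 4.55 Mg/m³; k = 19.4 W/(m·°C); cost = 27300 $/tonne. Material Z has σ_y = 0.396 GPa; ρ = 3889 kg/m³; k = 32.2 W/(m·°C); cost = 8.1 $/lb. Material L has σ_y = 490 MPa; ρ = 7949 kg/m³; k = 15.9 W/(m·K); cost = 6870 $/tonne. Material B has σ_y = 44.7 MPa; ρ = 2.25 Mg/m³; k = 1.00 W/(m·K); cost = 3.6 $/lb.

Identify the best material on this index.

Screen on constraints: k ≥ 8.45 W/(m·K); cost ≤ 7.4 $/kg. Survivors: material P, material L.
In SI units:
  material P: σ_y = 447.0 MPa, ρ = 2710 kg/m³
  material L: σ_y = 490.0 MPa, ρ = 7949 kg/m³
  material P: M = 165 kN·m/kg
  material L: M = 61.6 kN·m/kg
The maximum is for material P.

material P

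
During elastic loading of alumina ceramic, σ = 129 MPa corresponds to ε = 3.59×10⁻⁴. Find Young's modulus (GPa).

E = σ/ε = 129 MPa / 3.59×10⁻⁴ = 359300 MPa = 359 GPa.

359 GPa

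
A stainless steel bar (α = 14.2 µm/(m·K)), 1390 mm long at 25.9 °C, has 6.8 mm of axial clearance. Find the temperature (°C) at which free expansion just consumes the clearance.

α·L₀·ΔT = 6.8 mm ⇒ ΔT = 6.8 / (14.2×10⁻⁶ × 1390.0) = 344.5 K.
T = 25.9 + 344.5 = 370.4 °C.

370 °C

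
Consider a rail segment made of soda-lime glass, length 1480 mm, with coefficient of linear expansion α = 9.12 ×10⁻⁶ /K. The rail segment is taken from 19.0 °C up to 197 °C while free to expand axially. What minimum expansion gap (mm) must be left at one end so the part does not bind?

2.40 mm

ΔT = 197 − 19.0 = 178.0 K.
ΔL = α·L₀·ΔT = 9.12×10⁻⁶ × 1480 mm × 178.0 K = 2.40 mm.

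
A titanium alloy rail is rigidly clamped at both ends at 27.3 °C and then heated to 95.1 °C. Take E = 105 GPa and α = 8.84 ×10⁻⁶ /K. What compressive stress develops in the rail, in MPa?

ΔT = 67.80 K. Constrained thermal stress σ = E·α·ΔT = 105.0×10³ MPa × 8.84×10⁻⁶ × 67.80 = 62.9 MPa (compressive).

62.9 MPa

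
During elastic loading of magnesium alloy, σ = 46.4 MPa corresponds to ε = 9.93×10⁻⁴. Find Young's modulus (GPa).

46.7 GPa

E = σ/ε = 46.4 MPa / 9.93×10⁻⁴ = 46730 MPa = 46.7 GPa.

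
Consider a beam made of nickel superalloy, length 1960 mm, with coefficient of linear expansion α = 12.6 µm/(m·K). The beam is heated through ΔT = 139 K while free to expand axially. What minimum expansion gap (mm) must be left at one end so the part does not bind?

3.43 mm

ΔL = α·L₀·ΔT = 12.6×10⁻⁶ × 1960 mm × 139.0 K = 3.43 mm.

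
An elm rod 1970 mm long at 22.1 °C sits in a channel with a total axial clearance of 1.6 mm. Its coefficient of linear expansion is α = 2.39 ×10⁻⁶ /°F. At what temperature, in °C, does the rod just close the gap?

211 °C

α = 2.39×10⁻⁶/°F × 9/5 = 4.30×10⁻⁶/K.
α·L₀·ΔT = 1.6 mm ⇒ ΔT = 1.6 / (4.30×10⁻⁶ × 1970.0) = 188.8 K.
T = 22.1 + 188.8 = 210.9 °C.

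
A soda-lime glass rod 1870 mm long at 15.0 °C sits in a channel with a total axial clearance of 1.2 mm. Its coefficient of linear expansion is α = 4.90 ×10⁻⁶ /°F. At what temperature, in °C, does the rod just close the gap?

87.8 °C

α = 4.90×10⁻⁶/°F × 9/5 = 8.82×10⁻⁶/K.
α·L₀·ΔT = 1.2 mm ⇒ ΔT = 1.2 / (8.82×10⁻⁶ × 1870.0) = 72.76 K.
T = 15.0 + 72.76 = 87.76 °C.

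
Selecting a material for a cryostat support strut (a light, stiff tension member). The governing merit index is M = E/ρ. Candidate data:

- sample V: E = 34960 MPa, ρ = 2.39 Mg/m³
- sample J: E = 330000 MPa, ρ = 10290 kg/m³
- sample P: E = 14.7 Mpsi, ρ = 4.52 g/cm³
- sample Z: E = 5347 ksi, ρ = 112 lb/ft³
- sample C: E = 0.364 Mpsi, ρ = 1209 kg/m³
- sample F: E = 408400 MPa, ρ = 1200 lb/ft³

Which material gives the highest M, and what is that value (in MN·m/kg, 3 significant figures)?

sample J, M = 32.1 MN·m/kg

After converting to SI:
  sample V: E = 34.96 GPa, ρ = 2390 kg/m³
  sample J: E = 330.0 GPa, ρ = 10290 kg/m³
  sample P: E = 101.4 GPa, ρ = 4520 kg/m³
  sample Z: E = 36.87 GPa, ρ = 1794 kg/m³
  sample C: E = 2.510 GPa, ρ = 1209 kg/m³
  sample F: E = 408.4 GPa, ρ = 19220 kg/m³
  sample J: M = 32.1 MN·m/kg
  sample P: M = 22.4 MN·m/kg
  sample F: M = 21.2 MN·m/kg
  sample Z: M = 20.5 MN·m/kg
  sample V: M = 14.6 MN·m/kg
  sample C: M = 2.08 MN·m/kg
Sample J ranks first.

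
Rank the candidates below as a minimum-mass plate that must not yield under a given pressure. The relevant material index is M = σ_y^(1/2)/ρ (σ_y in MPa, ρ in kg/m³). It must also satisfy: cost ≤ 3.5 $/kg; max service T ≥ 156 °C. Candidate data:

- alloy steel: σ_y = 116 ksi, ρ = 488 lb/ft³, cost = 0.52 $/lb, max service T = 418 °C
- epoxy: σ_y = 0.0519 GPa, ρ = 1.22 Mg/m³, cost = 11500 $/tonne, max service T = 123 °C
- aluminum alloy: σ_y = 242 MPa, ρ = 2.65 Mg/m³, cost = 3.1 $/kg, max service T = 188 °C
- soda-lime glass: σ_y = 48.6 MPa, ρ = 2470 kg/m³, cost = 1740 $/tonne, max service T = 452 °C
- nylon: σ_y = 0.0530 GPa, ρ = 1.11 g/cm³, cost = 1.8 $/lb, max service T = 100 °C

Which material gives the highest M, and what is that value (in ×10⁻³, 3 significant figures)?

Screen on constraints: cost ≤ 3.5 $/kg; max service T ≥ 156 °C. Survivors: alloy steel, aluminum alloy, soda-lime glass.
Putting every candidate on a common basis:
  alloy steel: σ_y = 799.8 MPa, ρ = 7817 kg/m³
  aluminum alloy: σ_y = 242.0 MPa, ρ = 2650 kg/m³
  soda-lime glass: σ_y = 48.60 MPa, ρ = 2470 kg/m³
  aluminum alloy: M = 5.87×10⁻³
  alloy steel: M = 3.62×10⁻³
  soda-lime glass: M = 2.82×10⁻³
The maximum is for aluminum alloy.

aluminum alloy, M = 5.87×10⁻³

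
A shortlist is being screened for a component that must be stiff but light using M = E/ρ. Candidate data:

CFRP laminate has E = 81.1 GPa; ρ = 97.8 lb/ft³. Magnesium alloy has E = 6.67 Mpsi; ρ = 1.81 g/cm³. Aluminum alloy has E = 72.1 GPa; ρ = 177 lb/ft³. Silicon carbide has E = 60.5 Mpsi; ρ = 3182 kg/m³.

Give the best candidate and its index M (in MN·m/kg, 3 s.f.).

Putting every candidate on a common basis:
  CFRP laminate: E = 81.10 GPa, ρ = 1567 kg/m³
  magnesium alloy: E = 45.99 GPa, ρ = 1810 kg/m³
  aluminum alloy: E = 72.10 GPa, ρ = 2835 kg/m³
  silicon carbide: E = 417.1 GPa, ρ = 3182 kg/m³
  silicon carbide: M = 131 MN·m/kg
  CFRP laminate: M = 51.8 MN·m/kg
  aluminum alloy: M = 25.4 MN·m/kg
  magnesium alloy: M = 25.4 MN·m/kg
Highest index: silicon carbide.

silicon carbide, M = 131 MN·m/kg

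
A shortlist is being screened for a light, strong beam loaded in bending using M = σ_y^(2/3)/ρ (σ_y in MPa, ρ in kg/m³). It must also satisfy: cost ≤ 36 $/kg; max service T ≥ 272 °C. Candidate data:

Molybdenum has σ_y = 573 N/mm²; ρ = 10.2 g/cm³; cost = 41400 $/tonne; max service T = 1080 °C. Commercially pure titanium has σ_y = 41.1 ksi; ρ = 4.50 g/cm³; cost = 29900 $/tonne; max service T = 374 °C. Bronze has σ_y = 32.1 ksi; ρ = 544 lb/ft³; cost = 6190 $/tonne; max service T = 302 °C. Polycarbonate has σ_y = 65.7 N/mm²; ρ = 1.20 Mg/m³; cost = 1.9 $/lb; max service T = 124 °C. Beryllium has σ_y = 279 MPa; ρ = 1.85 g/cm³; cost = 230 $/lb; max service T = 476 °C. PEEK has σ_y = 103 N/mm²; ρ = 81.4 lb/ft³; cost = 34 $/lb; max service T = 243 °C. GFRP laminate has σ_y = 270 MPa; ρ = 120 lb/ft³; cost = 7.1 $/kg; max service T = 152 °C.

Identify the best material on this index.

commercially pure titanium

Screen on constraints: cost ≤ 36 $/kg; max service T ≥ 272 °C. Survivors: commercially pure titanium, bronze.
Putting every candidate on a common basis:
  commercially pure titanium: σ_y = 283.4 MPa, ρ = 4500 kg/m³
  bronze: σ_y = 221.3 MPa, ρ = 8714 kg/m³
  commercially pure titanium: M = 9.59×10⁻³
  bronze: M = 4.20×10⁻³
The maximum is for commercially pure titanium.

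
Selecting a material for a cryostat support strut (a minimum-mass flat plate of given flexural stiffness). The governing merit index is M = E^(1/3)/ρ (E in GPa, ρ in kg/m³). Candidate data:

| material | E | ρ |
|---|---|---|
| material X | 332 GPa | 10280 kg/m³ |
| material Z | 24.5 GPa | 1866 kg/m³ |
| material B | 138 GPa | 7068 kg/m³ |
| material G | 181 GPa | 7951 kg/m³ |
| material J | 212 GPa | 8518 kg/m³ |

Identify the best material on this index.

Evaluate M for each candidate:
  material Z: M = 1.56×10⁻³
  material B: M = 0.731×10⁻³
  material G: M = 0.711×10⁻³
  material J: M = 0.700×10⁻³
  material X: M = 0.674×10⁻³
The maximum is for material Z.

material Z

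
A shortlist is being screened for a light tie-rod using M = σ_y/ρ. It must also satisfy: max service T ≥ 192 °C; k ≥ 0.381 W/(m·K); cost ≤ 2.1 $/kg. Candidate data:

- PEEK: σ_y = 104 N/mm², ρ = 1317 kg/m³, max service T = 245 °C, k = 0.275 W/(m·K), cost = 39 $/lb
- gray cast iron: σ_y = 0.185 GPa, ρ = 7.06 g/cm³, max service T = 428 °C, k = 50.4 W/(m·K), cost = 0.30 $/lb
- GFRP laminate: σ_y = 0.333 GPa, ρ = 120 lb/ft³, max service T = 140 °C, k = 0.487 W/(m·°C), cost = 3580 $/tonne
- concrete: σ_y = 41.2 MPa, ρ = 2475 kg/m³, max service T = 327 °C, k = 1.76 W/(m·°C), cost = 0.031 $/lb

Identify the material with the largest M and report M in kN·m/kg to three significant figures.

Screen on constraints: max service T ≥ 192 °C; k ≥ 0.381 W/(m·K); cost ≤ 2.1 $/kg. Survivors: gray cast iron, concrete.
In SI units:
  gray cast iron: σ_y = 185.0 MPa, ρ = 7060 kg/m³
  concrete: σ_y = 41.20 MPa, ρ = 2475 kg/m³
  gray cast iron: M = 26.2 kN·m/kg
  concrete: M = 16.6 kN·m/kg
Gray cast iron has the largest M.

gray cast iron, M = 26.2 kN·m/kg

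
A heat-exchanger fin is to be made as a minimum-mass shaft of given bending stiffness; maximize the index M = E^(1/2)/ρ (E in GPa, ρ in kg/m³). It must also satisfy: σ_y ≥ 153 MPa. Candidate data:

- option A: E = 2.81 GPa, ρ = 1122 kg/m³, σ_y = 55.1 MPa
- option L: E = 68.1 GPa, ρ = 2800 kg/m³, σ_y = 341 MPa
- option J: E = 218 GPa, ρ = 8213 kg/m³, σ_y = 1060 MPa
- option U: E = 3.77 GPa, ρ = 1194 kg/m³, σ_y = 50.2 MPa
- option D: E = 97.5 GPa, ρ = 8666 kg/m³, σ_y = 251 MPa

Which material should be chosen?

option L

Screen on constraints: σ_y ≥ 153 MPa. Survivors: option L, option J, option D.
Computing M directly (units already consistent):
  option L: M = 2.95×10⁻³
  option J: M = 1.80×10⁻³
  option D: M = 1.14×10⁻³
Option L ranks first.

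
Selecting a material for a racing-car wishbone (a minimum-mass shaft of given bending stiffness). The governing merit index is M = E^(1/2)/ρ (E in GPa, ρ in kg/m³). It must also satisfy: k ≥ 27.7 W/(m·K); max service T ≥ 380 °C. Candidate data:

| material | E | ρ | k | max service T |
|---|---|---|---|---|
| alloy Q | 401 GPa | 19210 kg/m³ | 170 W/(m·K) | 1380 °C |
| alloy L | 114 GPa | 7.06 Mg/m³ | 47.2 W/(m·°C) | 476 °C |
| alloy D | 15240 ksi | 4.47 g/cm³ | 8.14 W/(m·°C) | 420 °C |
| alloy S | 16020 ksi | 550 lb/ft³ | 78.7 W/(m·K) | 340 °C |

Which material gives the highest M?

Screen on constraints: k ≥ 27.7 W/(m·K); max service T ≥ 380 °C. Survivors: alloy Q, alloy L.
In SI units:
  alloy Q: E = 401.0 GPa, ρ = 19210 kg/m³
  alloy L: E = 114.0 GPa, ρ = 7060 kg/m³
  alloy L: M = 1.51×10⁻³
  alloy Q: M = 1.04×10⁻³
Alloy L has the largest M.

alloy L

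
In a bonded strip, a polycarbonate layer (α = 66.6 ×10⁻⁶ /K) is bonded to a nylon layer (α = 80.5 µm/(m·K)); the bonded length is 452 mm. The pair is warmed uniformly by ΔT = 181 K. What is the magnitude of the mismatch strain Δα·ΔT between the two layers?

2.52×10⁻³

Δα = |66.6 − 80.5|×10⁻⁶/K = 13.9×10⁻⁶/K.
Mismatch strain = Δα·ΔT = 13.9×10⁻⁶ × 181.0 = 2.52×10⁻³.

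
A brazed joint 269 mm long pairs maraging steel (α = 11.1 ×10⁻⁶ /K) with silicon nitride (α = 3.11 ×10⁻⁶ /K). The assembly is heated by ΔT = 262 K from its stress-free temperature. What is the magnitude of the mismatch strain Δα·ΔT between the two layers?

2.09×10⁻³

Δα = |11.1 − 3.11|×10⁻⁶/K = 7.99×10⁻⁶/K.
Mismatch strain = Δα·ΔT = 7.99×10⁻⁶ × 262.0 = 2.09×10⁻³.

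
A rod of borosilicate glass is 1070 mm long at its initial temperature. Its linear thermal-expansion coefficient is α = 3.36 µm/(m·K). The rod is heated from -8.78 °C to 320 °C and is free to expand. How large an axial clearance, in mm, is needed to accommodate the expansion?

ΔT = 320 − (-8.78) = 328.8 K.
ΔL = α·L₀·ΔT = 3.36×10⁻⁶ × 1070 mm × 328.8 K = 1.18 mm.

1.18 mm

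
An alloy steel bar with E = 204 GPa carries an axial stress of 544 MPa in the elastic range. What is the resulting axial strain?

ε = σ/E = 544 / 204000 = 2.67×10⁻³.

2.67×10⁻³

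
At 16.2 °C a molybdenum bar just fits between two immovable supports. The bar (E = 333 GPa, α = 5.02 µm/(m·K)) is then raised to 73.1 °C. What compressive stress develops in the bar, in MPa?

95.1 MPa

ΔT = 56.90 K. Constrained thermal stress σ = E·α·ΔT = 333.0×10³ MPa × 5.02×10⁻⁶ × 56.90 = 95.1 MPa (compressive).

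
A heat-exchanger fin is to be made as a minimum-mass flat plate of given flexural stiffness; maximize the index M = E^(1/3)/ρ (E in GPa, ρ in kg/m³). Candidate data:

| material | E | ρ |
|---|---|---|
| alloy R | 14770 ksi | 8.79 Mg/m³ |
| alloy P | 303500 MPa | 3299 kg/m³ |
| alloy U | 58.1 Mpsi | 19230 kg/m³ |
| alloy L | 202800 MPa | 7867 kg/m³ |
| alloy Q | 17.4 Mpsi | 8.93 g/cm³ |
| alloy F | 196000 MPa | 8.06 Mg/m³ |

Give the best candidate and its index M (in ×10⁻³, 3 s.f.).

alloy P, M = 2.04×10⁻³

Normalizing units and computing the index:
  alloy R: E = 101.8 GPa, ρ = 8790 kg/m³
  alloy P: E = 303.5 GPa, ρ = 3299 kg/m³
  alloy U: E = 400.6 GPa, ρ = 19230 kg/m³
  alloy L: E = 202.8 GPa, ρ = 7867 kg/m³
  alloy Q: E = 120.0 GPa, ρ = 8930 kg/m³
  alloy F: E = 196.0 GPa, ρ = 8060 kg/m³
  alloy P: M = 2.04×10⁻³
  alloy L: M = 0.747×10⁻³
  alloy F: M = 0.721×10⁻³
  alloy Q: M = 0.552×10⁻³
  alloy R: M = 0.531×10⁻³
  alloy U: M = 0.383×10⁻³
The maximum is for alloy P.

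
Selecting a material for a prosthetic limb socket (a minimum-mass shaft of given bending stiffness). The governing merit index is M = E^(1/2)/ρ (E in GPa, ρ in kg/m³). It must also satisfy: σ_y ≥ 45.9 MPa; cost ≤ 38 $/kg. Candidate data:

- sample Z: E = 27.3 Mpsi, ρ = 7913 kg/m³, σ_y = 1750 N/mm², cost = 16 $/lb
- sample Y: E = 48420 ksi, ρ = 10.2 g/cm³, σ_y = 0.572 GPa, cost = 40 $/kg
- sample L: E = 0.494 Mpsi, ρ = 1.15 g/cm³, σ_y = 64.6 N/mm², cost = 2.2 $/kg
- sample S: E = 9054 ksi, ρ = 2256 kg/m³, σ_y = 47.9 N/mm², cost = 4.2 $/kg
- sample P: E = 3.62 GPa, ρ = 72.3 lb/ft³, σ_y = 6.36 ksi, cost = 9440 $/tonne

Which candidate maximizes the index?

Screen on constraints: σ_y ≥ 45.9 MPa; cost ≤ 38 $/kg. Survivors: sample Z, sample L, sample S.
Convert each candidate to consistent units, then evaluate M:
  sample Z: E = 188.2 GPa, ρ = 7913 kg/m³
  sample L: E = 3.406 GPa, ρ = 1150 kg/m³
  sample S: E = 62.43 GPa, ρ = 2256 kg/m³
  sample S: M = 3.50×10⁻³
  sample Z: M = 1.73×10⁻³
  sample L: M = 1.60×10⁻³
Sample S ranks first.

sample S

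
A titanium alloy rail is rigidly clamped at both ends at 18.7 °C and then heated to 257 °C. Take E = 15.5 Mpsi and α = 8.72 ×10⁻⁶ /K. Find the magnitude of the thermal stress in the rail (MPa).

222 MPa

E = 15.5 Mpsi = 106.9 GPa.
ΔT = 238.3 K. Constrained thermal stress σ = E·α·ΔT = 106.9×10³ MPa × 8.72×10⁻⁶ × 238.3 = 222 MPa (compressive).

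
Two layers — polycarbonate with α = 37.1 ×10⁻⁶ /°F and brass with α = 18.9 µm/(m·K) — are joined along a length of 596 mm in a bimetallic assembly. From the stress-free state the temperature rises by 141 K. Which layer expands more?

polycarbonate: α = 37.1×10⁻⁶/°F × 9/5 = 66.8×10⁻⁶/K.
α(polycarbonate) = 66.8×10⁻⁶/K vs α(brass) = 18.9×10⁻⁶/K.
Higher α expands more for the same ΔT: polycarbonate.

polycarbonate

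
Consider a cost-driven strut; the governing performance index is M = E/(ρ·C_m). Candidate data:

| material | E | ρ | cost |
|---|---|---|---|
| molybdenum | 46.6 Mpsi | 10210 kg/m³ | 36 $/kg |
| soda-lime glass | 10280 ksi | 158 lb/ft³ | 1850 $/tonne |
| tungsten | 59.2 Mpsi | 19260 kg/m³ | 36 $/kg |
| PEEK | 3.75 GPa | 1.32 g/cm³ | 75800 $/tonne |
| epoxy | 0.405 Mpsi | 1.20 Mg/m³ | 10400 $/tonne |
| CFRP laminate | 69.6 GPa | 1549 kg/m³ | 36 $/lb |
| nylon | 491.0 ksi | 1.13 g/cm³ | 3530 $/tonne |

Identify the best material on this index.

soda-lime glass

Putting every candidate on a common basis:
  molybdenum: E = 321.3 GPa, ρ = 10210 kg/m³, cost = 36.00 $/kg
  soda-lime glass: E = 70.88 GPa, ρ = 2531 kg/m³, cost = 1.850 $/kg
  tungsten: E = 408.2 GPa, ρ = 19260 kg/m³, cost = 36.00 $/kg
  PEEK: E = 3.750 GPa, ρ = 1320 kg/m³, cost = 75.80 $/kg
  epoxy: E = 2.792 GPa, ρ = 1200 kg/m³, cost = 10.40 $/kg
  CFRP laminate: E = 69.60 GPa, ρ = 1549 kg/m³, cost = 79.37 $/kg
  nylon: E = 3.385 GPa, ρ = 1130 kg/m³, cost = 3.530 $/kg
  soda-lime glass: M = 15.1 MN·m per $
  molybdenum: M = 0.874 MN·m per $
  nylon: M = 0.849 MN·m per $
  tungsten: M = 0.589 MN·m per $
  CFRP laminate: M = 0.566 MN·m per $
  epoxy: M = 0.224 MN·m per $
  PEEK: M = 0.0375 MN·m per $
Highest index: soda-lime glass.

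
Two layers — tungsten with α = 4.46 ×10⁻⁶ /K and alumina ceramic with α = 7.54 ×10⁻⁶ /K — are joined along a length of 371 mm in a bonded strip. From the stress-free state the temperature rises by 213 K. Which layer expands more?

α(tungsten) = 4.46×10⁻⁶/K vs α(alumina ceramic) = 7.54×10⁻⁶/K.
Higher α expands more for the same ΔT: alumina ceramic.

alumina ceramic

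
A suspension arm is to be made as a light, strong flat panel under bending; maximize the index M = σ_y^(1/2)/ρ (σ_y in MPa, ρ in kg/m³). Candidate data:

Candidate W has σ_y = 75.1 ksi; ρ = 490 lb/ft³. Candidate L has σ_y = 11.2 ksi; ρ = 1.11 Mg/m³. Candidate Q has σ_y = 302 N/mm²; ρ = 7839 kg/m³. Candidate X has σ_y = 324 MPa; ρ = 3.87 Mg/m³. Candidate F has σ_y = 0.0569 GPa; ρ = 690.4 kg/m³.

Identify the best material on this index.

After converting to SI:
  candidate W: σ_y = 517.8 MPa, ρ = 7849 kg/m³
  candidate L: σ_y = 77.22 MPa, ρ = 1110 kg/m³
  candidate Q: σ_y = 302.0 MPa, ρ = 7839 kg/m³
  candidate X: σ_y = 324.0 MPa, ρ = 3870 kg/m³
  candidate F: σ_y = 56.90 MPa, ρ = 690.4 kg/m³
  candidate F: M = 10.9×10⁻³
  candidate L: M = 7.92×10⁻³
  candidate X: M = 4.65×10⁻³
  candidate W: M = 2.90×10⁻³
  candidate Q: M = 2.22×10⁻³
The maximum is for candidate F.

candidate F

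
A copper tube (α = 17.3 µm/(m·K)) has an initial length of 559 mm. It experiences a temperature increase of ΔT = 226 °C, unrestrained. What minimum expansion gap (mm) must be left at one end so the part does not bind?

ΔL = α·L₀·ΔT = 17.3×10⁻⁶ × 559 mm × 226.0 K = 2.19 mm.

2.19 mm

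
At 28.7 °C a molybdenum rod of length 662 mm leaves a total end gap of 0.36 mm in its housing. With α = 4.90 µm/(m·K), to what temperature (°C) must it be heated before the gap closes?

α·L₀·ΔT = 0.36 mm ⇒ ΔT = 0.36 / (4.90×10⁻⁶ × 662.0) = 111.0 K.
T = 28.7 + 111.0 = 139.7 °C.

140 °C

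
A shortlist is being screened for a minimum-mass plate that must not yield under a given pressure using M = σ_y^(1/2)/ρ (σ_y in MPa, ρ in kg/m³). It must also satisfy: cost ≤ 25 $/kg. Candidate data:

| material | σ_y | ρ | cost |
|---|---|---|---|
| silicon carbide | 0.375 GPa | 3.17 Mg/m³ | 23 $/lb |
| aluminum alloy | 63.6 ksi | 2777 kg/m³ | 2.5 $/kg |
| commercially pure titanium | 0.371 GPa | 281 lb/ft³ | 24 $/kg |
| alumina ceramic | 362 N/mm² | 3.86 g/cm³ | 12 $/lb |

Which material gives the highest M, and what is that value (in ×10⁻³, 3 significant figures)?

Screen on constraints: cost ≤ 25 $/kg. Survivors: aluminum alloy, commercially pure titanium.
After converting to SI:
  aluminum alloy: σ_y = 438.5 MPa, ρ = 2777 kg/m³
  commercially pure titanium: σ_y = 371.0 MPa, ρ = 4501 kg/m³
  aluminum alloy: M = 7.54×10⁻³
  commercially pure titanium: M = 4.28×10⁻³
Aluminum alloy has the largest M.

aluminum alloy, M = 7.54×10⁻³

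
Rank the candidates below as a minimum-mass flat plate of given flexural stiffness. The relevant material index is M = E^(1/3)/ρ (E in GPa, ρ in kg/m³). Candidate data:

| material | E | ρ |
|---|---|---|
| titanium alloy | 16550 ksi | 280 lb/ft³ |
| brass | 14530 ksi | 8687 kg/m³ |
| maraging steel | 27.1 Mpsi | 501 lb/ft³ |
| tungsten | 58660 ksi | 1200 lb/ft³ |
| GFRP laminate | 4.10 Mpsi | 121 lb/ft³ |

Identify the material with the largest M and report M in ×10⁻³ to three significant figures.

Normalizing units and computing the index:
  titanium alloy: E = 114.1 GPa, ρ = 4485 kg/m³
  brass: E = 100.2 GPa, ρ = 8687 kg/m³
  maraging steel: E = 186.8 GPa, ρ = 8025 kg/m³
  tungsten: E = 404.4 GPa, ρ = 19220 kg/m³
  GFRP laminate: E = 28.27 GPa, ρ = 1938 kg/m³
  GFRP laminate: M = 1.57×10⁻³
  titanium alloy: M = 1.08×10⁻³
  maraging steel: M = 0.712×10⁻³
  brass: M = 0.535×10⁻³
  tungsten: M = 0.385×10⁻³
GFRP laminate ranks first.

GFRP laminate, M = 1.57×10⁻³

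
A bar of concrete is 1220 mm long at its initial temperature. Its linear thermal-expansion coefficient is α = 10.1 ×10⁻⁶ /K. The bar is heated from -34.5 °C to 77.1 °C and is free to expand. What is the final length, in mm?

1221.4 mm

ΔT = 77.1 − (-34.5) = 111.6 K.
ΔL = α·L₀·ΔT = 10.1×10⁻⁶ × 1220 mm × 111.6 K = 1.38 mm.
L = L₀ + ΔL = 1220 + 1.38 = 1221.4 mm.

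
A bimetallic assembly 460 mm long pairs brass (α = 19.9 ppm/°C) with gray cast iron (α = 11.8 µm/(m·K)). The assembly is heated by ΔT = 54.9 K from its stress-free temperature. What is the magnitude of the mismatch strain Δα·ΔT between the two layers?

Δα = |19.9 − 11.8|×10⁻⁶/K = 8.10×10⁻⁶/K.
Mismatch strain = Δα·ΔT = 8.10×10⁻⁶ × 54.9 = 4.45×10⁻⁴.

4.45×10⁻⁴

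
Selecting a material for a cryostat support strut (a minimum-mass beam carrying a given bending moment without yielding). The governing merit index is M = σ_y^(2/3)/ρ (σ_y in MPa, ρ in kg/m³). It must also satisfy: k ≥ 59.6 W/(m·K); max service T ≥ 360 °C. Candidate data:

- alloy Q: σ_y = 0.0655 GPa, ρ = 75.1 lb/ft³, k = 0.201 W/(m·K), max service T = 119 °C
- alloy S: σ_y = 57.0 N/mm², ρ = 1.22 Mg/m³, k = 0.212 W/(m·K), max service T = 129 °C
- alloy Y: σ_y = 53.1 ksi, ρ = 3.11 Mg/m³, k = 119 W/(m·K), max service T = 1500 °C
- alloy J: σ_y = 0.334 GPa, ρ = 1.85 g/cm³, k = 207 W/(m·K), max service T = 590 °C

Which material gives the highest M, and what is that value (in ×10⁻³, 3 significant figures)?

alloy J, M = 26.0×10⁻³

Screen on constraints: k ≥ 59.6 W/(m·K); max service T ≥ 360 °C. Survivors: alloy Y, alloy J.
Normalizing units and computing the index:
  alloy Y: σ_y = 366.1 MPa, ρ = 3110 kg/m³
  alloy J: σ_y = 334.0 MPa, ρ = 1850 kg/m³
  alloy J: M = 26.0×10⁻³
  alloy Y: M = 16.5×10⁻³
The maximum is for alloy J.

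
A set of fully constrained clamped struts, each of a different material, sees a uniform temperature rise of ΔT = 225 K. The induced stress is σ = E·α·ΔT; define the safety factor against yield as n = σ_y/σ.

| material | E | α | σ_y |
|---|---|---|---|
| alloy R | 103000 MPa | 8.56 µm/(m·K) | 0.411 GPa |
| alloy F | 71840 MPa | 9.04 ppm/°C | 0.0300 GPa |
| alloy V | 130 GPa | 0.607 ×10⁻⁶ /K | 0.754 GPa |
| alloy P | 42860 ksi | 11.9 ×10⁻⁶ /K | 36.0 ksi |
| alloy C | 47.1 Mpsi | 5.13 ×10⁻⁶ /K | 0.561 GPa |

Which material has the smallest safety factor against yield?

alloy F

With everything in SI (GPa, ×10⁻⁶/K, MPa):
  alloy R: E = 103.0, α = 8.56, σ_y = 411.0 → σ = 198 MPa, n = 2.07
  alloy F: E = 71.84, α = 9.04, σ_y = 30.00 → σ = 146 MPa, n = 0.205
  alloy V: E = 130.0, α = 0.607, σ_y = 754.0 → σ = 17.8 MPa, n = 42.5
  alloy P: E = 295.5, α = 11.9, σ_y = 248.2 → σ = 791 MPa, n = 0.314
  alloy C: E = 324.7, α = 5.13, σ_y = 561.0 → σ = 375 MPa, n = 1.50
Alloy F has the lowest safety factor, n = 0.205.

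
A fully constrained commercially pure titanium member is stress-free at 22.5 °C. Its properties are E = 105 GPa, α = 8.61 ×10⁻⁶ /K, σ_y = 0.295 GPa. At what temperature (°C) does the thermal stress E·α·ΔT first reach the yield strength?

σ_y = 0.295 GPa = 295.0 MPa.
E·α·ΔT = 295.0 MPa ⇒ ΔT = 295.0 / (105.0×10³ × 8.61×10⁻⁶) = 326.3 K.
T = 22.5 + 326.3 = 348.8 °C.

349 °C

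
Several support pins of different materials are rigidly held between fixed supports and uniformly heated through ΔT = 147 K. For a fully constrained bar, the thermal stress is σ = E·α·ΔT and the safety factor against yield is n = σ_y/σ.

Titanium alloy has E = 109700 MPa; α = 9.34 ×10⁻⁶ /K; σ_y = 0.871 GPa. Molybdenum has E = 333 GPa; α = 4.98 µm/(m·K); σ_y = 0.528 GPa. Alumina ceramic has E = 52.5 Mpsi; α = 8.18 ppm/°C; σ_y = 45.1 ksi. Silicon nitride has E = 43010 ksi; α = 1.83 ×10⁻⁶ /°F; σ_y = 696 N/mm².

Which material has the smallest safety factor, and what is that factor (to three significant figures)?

Per material, after unit conversion:
  titanium alloy: E = 109.7, α = 9.34, σ_y = 871.0 → σ = 151 MPa, n = 5.78
  molybdenum: E = 333.0, α = 4.98, σ_y = 528.0 → σ = 244 MPa, n = 2.17
  alumina ceramic: E = 362.0, α = 8.18, σ_y = 311.0 → σ = 435 MPa, n = 0.714
  silicon nitride: E = 296.5, α = 3.29, σ_y = 696.0 → σ = 144 MPa, n = 4.85
Smallest n: alumina ceramic with n = 0.714.

alumina ceramic, n = 0.714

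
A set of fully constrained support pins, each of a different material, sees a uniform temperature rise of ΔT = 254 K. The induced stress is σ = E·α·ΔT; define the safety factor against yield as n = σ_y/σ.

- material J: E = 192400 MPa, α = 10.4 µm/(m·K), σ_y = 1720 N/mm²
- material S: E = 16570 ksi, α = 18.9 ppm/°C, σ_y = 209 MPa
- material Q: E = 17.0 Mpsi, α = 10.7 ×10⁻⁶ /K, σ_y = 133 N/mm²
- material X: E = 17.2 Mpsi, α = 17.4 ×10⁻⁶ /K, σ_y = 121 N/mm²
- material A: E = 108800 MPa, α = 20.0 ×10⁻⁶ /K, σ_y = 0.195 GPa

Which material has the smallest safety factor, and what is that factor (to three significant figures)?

material X, n = 0.231

Per material, after unit conversion:
  material J: E = 192.4, α = 10.4, σ_y = 1720 → σ = 508 MPa, n = 3.38
  material S: E = 114.2, α = 18.9, σ_y = 209.0 → σ = 548 MPa, n = 0.381
  material Q: E = 117.2, α = 10.7, σ_y = 133.0 → σ = 319 MPa, n = 0.418
  material X: E = 118.6, α = 17.4, σ_y = 121.0 → σ = 524 MPa, n = 0.231
  material A: E = 108.8, α = 20.0, σ_y = 195.0 → σ = 553 MPa, n = 0.353
Smallest n: material X with n = 0.231.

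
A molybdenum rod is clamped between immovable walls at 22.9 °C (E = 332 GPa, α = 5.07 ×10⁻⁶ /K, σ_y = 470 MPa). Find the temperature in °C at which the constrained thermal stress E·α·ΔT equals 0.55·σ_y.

176 °C

E·α·ΔT = 258.5 MPa ⇒ ΔT = 258.5 / (332.0×10³ × 5.07×10⁻⁶) = 153.6 K.
T = 22.9 + 153.6 = 176.5 °C.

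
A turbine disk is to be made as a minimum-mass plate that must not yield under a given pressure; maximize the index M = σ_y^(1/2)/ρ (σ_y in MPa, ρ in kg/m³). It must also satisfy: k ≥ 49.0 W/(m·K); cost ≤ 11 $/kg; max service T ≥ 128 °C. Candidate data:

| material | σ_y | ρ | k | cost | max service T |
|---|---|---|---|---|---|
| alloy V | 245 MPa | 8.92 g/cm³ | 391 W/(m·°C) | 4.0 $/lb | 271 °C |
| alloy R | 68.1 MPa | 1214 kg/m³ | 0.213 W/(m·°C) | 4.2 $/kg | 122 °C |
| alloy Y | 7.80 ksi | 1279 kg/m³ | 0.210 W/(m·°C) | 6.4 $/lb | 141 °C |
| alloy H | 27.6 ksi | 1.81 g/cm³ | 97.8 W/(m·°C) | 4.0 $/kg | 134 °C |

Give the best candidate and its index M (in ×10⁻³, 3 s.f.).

alloy H, M = 7.62×10⁻³

Screen on constraints: k ≥ 49.0 W/(m·K); cost ≤ 11 $/kg; max service T ≥ 128 °C. Survivors: alloy V, alloy H.
After converting to SI:
  alloy V: σ_y = 245.0 MPa, ρ = 8920 kg/m³
  alloy H: σ_y = 190.3 MPa, ρ = 1810 kg/m³
  alloy H: M = 7.62×10⁻³
  alloy V: M = 1.75×10⁻³
The maximum is for alloy H.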